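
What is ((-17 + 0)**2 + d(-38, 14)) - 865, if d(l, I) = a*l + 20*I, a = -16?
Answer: 312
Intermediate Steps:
d(l, I) = -16*l + 20*I
((-17 + 0)**2 + d(-38, 14)) - 865 = ((-17 + 0)**2 + (-16*(-38) + 20*14)) - 865 = ((-17)**2 + (608 + 280)) - 865 = (289 + 888) - 865 = 1177 - 865 = 312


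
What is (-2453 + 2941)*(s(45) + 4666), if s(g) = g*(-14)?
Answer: 1969568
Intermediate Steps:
s(g) = -14*g
(-2453 + 2941)*(s(45) + 4666) = (-2453 + 2941)*(-14*45 + 4666) = 488*(-630 + 4666) = 488*4036 = 1969568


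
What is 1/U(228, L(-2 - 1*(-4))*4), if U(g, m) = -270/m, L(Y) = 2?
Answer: -4/135 ≈ -0.029630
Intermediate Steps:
1/U(228, L(-2 - 1*(-4))*4) = 1/(-270/(2*4)) = 1/(-270/8) = 1/(-270*1/8) = 1/(-135/4) = -4/135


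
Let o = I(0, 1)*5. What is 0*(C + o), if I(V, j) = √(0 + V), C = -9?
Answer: 0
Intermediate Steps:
I(V, j) = √V
o = 0 (o = √0*5 = 0*5 = 0)
0*(C + o) = 0*(-9 + 0) = 0*(-9) = 0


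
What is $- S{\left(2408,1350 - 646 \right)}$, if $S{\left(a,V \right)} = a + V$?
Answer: $-3112$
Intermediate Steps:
$S{\left(a,V \right)} = V + a$
$- S{\left(2408,1350 - 646 \right)} = - (\left(1350 - 646\right) + 2408) = - (704 + 2408) = \left(-1\right) 3112 = -3112$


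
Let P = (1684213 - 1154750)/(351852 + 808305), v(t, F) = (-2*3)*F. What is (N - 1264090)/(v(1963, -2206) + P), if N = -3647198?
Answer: -5697865152216/15356367515 ≈ -371.04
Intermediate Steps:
v(t, F) = -6*F
P = 529463/1160157 ≈ 0.45637
(N - 1264090)/(v(1963, -2206) + P) = (-3647198 - 1264090)/(-6*(-2206) + 529463/1160157) = -4911288/(13236 + 529463/1160157) = -4911288/15356367515/1160157 = -4911288*1160157/15356367515 = -5697865152216/15356367515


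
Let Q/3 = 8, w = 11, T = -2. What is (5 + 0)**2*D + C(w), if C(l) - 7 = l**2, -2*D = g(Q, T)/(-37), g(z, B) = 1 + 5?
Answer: 4811/37 ≈ 130.03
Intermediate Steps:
Q = 24 (Q = 3*8 = 24)
g(z, B) = 6
D = 3/37 (D = -3/(-37) = -3*(-1)/37 = -1/2*(-6/37) = 3/37 ≈ 0.081081)
C(l) = 7 + l**2
(5 + 0)**2*D + C(w) = (5 + 0)**2*(3/37) + (7 + 11**2) = 5**2*(3/37) + (7 + 121) = 25*(3/37) + 128 = 75/37 + 128 = 4811/37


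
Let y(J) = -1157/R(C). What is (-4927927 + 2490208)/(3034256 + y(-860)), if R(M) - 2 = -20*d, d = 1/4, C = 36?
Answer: -7313157/9103925 ≈ -0.80330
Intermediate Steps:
d = ¼ ≈ 0.25000
R(M) = -3 (R(M) = 2 - 20*¼ = 2 - 5 = -3)
y(J) = 1157/3 (y(J) = -1157/(-3) = -1157*(-⅓) = 1157/3)
(-4927927 + 2490208)/(3034256 + y(-860)) = (-4927927 + 2490208)/(3034256 + 1157/3) = -2437719/9103925/3 = -2437719*3/9103925 = -7313157/9103925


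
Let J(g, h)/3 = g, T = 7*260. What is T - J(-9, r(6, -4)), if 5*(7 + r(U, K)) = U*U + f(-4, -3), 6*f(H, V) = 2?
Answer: 1847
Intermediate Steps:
f(H, V) = ⅓ (f(H, V) = (⅙)*2 = ⅓)
r(U, K) = -104/15 + U²/5 (r(U, K) = -7 + (U*U + ⅓)/5 = -7 + (U² + ⅓)/5 = -7 + (⅓ + U²)/5 = -7 + (1/15 + U²/5) = -104/15 + U²/5)
T = 1820
J(g, h) = 3*g
T - J(-9, r(6, -4)) = 1820 - 3*(-9) = 1820 - 1*(-27) = 1820 + 27 = 1847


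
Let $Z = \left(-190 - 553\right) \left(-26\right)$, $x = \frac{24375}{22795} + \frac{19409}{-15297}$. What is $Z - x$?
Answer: $\frac{1347232359070}{69739023} \approx 19318.0$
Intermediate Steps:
$x = - \frac{13912756}{69739023}$ ($x = 24375 \cdot \frac{1}{22795} + 19409 \left(- \frac{1}{15297}\right) = \frac{4875}{4559} - \frac{19409}{15297} = - \frac{13912756}{69739023} \approx -0.1995$)
$Z = 19318$ ($Z = \left(-743\right) \left(-26\right) = 19318$)
$Z - x = 19318 - - \frac{13912756}{69739023} = 19318 + \frac{13912756}{69739023} = \frac{1347232359070}{69739023}$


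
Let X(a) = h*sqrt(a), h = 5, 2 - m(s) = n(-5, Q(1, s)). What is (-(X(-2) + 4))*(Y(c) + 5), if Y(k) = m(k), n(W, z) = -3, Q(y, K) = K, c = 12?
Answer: -40 - 50*I*sqrt(2) ≈ -40.0 - 70.711*I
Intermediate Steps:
m(s) = 5 (m(s) = 2 - 1*(-3) = 2 + 3 = 5)
Y(k) = 5
X(a) = 5*sqrt(a)
(-(X(-2) + 4))*(Y(c) + 5) = (-(5*sqrt(-2) + 4))*(5 + 5) = -(5*(I*sqrt(2)) + 4)*10 = -(5*I*sqrt(2) + 4)*10 = -(4 + 5*I*sqrt(2))*10 = (-4 - 5*I*sqrt(2))*10 = -40 - 50*I*sqrt(2)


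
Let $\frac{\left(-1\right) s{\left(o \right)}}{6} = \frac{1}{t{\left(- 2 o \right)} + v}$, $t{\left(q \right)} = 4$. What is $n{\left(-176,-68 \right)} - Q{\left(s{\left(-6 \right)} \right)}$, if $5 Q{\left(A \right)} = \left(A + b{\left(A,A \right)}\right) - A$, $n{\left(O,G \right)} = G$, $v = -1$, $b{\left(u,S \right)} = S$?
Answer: $- \frac{338}{5} \approx -67.6$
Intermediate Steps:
$s{\left(o \right)} = -2$ ($s{\left(o \right)} = - \frac{6}{4 - 1} = - \frac{6}{3} = \left(-6\right) \frac{1}{3} = -2$)
$Q{\left(A \right)} = \frac{A}{5}$ ($Q{\left(A \right)} = \frac{\left(A + A\right) - A}{5} = \frac{2 A - A}{5} = \frac{A}{5}$)
$n{\left(-176,-68 \right)} - Q{\left(s{\left(-6 \right)} \right)} = -68 - \frac{1}{5} \left(-2\right) = -68 - - \frac{2}{5} = -68 + \frac{2}{5} = - \frac{338}{5}$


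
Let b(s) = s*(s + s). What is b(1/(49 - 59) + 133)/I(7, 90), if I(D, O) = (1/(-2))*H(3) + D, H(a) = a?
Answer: 1766241/275 ≈ 6422.7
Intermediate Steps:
b(s) = 2*s² (b(s) = s*(2*s) = 2*s²)
I(D, O) = -3/2 + D (I(D, O) = (1/(-2))*3 + D = (1*(-½))*3 + D = -½*3 + D = -3/2 + D)
b(1/(49 - 59) + 133)/I(7, 90) = (2*(1/(49 - 59) + 133)²)/(-3/2 + 7) = (2*(1/(-10) + 133)²)/(11/2) = (2*(-⅒ + 133)²)*(2/11) = (2*(1329/10)²)*(2/11) = (2*(1766241/100))*(2/11) = (1766241/50)*(2/11) = 1766241/275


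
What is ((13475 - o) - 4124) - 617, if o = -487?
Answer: 9221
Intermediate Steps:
((13475 - o) - 4124) - 617 = ((13475 - 1*(-487)) - 4124) - 617 = ((13475 + 487) - 4124) - 617 = (13962 - 4124) - 617 = 9838 - 617 = 9221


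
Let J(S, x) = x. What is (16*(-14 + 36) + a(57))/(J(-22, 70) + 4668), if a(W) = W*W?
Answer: 3601/4738 ≈ 0.76003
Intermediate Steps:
a(W) = W²
(16*(-14 + 36) + a(57))/(J(-22, 70) + 4668) = (16*(-14 + 36) + 57²)/(70 + 4668) = (16*22 + 3249)/4738 = (352 + 3249)*(1/4738) = 3601*(1/4738) = 3601/4738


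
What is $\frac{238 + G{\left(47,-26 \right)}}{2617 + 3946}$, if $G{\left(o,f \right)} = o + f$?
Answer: $\frac{259}{6563} \approx 0.039464$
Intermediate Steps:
$G{\left(o,f \right)} = f + o$
$\frac{238 + G{\left(47,-26 \right)}}{2617 + 3946} = \frac{238 + \left(-26 + 47\right)}{2617 + 3946} = \frac{238 + 21}{6563} = 259 \cdot \frac{1}{6563} = \frac{259}{6563}$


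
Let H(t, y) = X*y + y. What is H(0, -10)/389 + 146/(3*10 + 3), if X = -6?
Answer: 58444/12837 ≈ 4.5528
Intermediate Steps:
H(t, y) = -5*y (H(t, y) = -6*y + y = -5*y)
H(0, -10)/389 + 146/(3*10 + 3) = -5*(-10)/389 + 146/(3*10 + 3) = 50*(1/389) + 146/(30 + 3) = 50/389 + 146/33 = 58444/12837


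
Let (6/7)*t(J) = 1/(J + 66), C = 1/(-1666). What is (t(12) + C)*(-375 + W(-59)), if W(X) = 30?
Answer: -643655/129948 ≈ -4.9532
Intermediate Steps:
C = -1/1666 ≈ -0.00060024
t(J) = 7/(6*(66 + J)) (t(J) = 7/(6*(J + 66)) = 7/(6*(66 + J)))
(t(12) + C)*(-375 + W(-59)) = (7/(6*(66 + 12)) - 1/1666)*(-375 + 30) = ((7/6)/78 - 1/1666)*(-345) = ((7/6)*(1/78) - 1/1666)*(-345) = (7/468 - 1/1666)*(-345) = (5597/389844)*(-345) = -643655/129948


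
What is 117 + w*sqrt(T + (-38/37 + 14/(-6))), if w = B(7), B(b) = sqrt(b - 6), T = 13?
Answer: 117 + sqrt(118770)/111 ≈ 120.10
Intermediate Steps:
B(b) = sqrt(-6 + b)
w = 1 (w = sqrt(-6 + 7) = sqrt(1) = 1)
117 + w*sqrt(T + (-38/37 + 14/(-6))) = 117 + 1*sqrt(13 + (-38/37 + 14/(-6))) = 117 + 1*sqrt(13 + (-38*1/37 + 14*(-1/6))) = 117 + 1*sqrt(13 + (-38/37 - 7/3)) = 117 + 1*sqrt(13 - 373/111) = 117 + 1*sqrt(1070/111) = 117 + 1*(sqrt(118770)/111) = 117 + sqrt(118770)/111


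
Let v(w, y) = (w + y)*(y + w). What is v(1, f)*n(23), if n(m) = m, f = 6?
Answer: 1127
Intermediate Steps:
v(w, y) = (w + y)**2 (v(w, y) = (w + y)*(w + y) = (w + y)**2)
v(1, f)*n(23) = (1 + 6)**2*23 = 7**2*23 = 49*23 = 1127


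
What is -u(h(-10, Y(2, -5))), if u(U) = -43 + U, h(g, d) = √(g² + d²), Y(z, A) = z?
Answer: 43 - 2*√26 ≈ 32.802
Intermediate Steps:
h(g, d) = √(d² + g²)
-u(h(-10, Y(2, -5))) = -(-43 + √(2² + (-10)²)) = -(-43 + √(4 + 100)) = -(-43 + √104) = -(-43 + 2*√26) = 43 - 2*√26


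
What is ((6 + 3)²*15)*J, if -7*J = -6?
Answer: 7290/7 ≈ 1041.4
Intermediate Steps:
J = 6/7 (J = -⅐*(-6) = 6/7 ≈ 0.85714)
((6 + 3)²*15)*J = ((6 + 3)²*15)*(6/7) = (9²*15)*(6/7) = (81*15)*(6/7) = 1215*(6/7) = 7290/7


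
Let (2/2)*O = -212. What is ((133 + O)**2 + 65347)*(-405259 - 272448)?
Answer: -48515688716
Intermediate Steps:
O = -212
((133 + O)**2 + 65347)*(-405259 - 272448) = ((133 - 212)**2 + 65347)*(-405259 - 272448) = ((-79)**2 + 65347)*(-677707) = (6241 + 65347)*(-677707) = 71588*(-677707) = -48515688716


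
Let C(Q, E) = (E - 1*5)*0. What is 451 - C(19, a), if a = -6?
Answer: 451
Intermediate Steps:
C(Q, E) = 0 (C(Q, E) = (E - 5)*0 = (-5 + E)*0 = 0)
451 - C(19, a) = 451 - 1*0 = 451 + 0 = 451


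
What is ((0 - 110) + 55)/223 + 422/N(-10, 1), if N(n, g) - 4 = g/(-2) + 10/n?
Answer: 187937/1115 ≈ 168.55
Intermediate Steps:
N(n, g) = 4 + 10/n - g/2 (N(n, g) = 4 + (g/(-2) + 10/n) = 4 + (g*(-1/2) + 10/n) = 4 + (-g/2 + 10/n) = 4 + (10/n - g/2) = 4 + 10/n - g/2)
((0 - 110) + 55)/223 + 422/N(-10, 1) = ((0 - 110) + 55)/223 + 422/(4 + 10/(-10) - 1/2*1) = (-110 + 55)*(1/223) + 422/(4 + 10*(-1/10) - 1/2) = -55*1/223 + 422/(4 - 1 - 1/2) = -55/223 + 422/(5/2) = -55/223 + 422*(2/5) = -55/223 + 844/5 = 187937/1115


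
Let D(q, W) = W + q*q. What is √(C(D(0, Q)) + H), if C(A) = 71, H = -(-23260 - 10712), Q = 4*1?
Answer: √34043 ≈ 184.51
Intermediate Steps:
Q = 4
D(q, W) = W + q²
H = 33972 (H = -1*(-33972) = 33972)
√(C(D(0, Q)) + H) = √(71 + 33972) = √34043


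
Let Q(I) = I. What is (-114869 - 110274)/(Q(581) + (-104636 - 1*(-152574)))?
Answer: -225143/48519 ≈ -4.6403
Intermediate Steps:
(-114869 - 110274)/(Q(581) + (-104636 - 1*(-152574))) = (-114869 - 110274)/(581 + (-104636 - 1*(-152574))) = -225143/(581 + (-104636 + 152574)) = -225143/(581 + 47938) = -225143/48519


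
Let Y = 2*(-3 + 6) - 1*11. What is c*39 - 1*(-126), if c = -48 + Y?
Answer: -1941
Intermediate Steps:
Y = -5 (Y = 2*3 - 11 = 6 - 11 = -5)
c = -53 (c = -48 - 5 = -53)
c*39 - 1*(-126) = -53*39 - 1*(-126) = -2067 + 126 = -1941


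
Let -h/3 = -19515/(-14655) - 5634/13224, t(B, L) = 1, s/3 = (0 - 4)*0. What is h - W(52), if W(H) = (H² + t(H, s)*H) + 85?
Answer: -6123398031/2153308 ≈ -2843.7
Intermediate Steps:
s = 0 (s = 3*((0 - 4)*0) = 3*(-4*0) = 3*0 = 0)
W(H) = 85 + H + H² (W(H) = (H² + 1*H) + 85 = (H² + H) + 85 = (H + H²) + 85 = 85 + H + H²)
h = -5850003/2153308 (h = -3*(-19515/(-14655) - 5634/13224) = -3*(-19515*(-1/14655) - 5634*1/13224) = -3*(1301/977 - 939/2204) = -3*1950001/2153308 = -5850003/2153308 ≈ -2.7168)
h - W(52) = -5850003/2153308 - (85 + 52 + 52²) = -5850003/2153308 - (85 + 52 + 2704) = -5850003/2153308 - 1*2841 = -5850003/2153308 - 2841 = -6123398031/2153308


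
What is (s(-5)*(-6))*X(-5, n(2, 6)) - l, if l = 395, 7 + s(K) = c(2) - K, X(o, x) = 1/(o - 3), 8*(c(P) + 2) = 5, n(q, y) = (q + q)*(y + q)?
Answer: -12721/32 ≈ -397.53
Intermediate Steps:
n(q, y) = 2*q*(q + y) (n(q, y) = (2*q)*(q + y) = 2*q*(q + y))
c(P) = -11/8 (c(P) = -2 + (⅛)*5 = -2 + 5/8 = -11/8)
X(o, x) = 1/(-3 + o)
s(K) = -67/8 - K (s(K) = -7 + (-11/8 - K) = -67/8 - K)
(s(-5)*(-6))*X(-5, n(2, 6)) - l = ((-67/8 - 1*(-5))*(-6))/(-3 - 5) - 1*395 = ((-67/8 + 5)*(-6))/(-8) - 395 = -27/8*(-6)*(-⅛) - 395 = (81/4)*(-⅛) - 395 = -81/32 - 395 = -12721/32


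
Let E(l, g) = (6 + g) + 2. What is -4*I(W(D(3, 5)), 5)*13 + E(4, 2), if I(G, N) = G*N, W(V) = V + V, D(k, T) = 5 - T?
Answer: 10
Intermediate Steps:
E(l, g) = 8 + g
W(V) = 2*V
-4*I(W(D(3, 5)), 5)*13 + E(4, 2) = -4*2*(5 - 1*5)*5*13 + (8 + 2) = -4*2*(5 - 5)*5*13 + 10 = -4*2*0*5*13 + 10 = -0*5*13 + 10 = -4*0*13 + 10 = 0*13 + 10 = 0 + 10 = 10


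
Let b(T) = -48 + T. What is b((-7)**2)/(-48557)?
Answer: -1/48557 ≈ -2.0594e-5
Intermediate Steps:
b((-7)**2)/(-48557) = (-48 + (-7)**2)/(-48557) = (-48 + 49)*(-1/48557) = 1*(-1/48557) = -1/48557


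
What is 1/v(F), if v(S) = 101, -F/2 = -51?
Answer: 1/101 ≈ 0.0099010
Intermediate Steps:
F = 102 (F = -2*(-51) = 102)
1/v(F) = 1/101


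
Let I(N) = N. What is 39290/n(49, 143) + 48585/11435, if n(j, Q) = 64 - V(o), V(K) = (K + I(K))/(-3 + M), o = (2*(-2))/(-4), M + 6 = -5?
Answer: 633356543/1026863 ≈ 616.79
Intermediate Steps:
M = -11 (M = -6 - 5 = -11)
o = 1 (o = -4*(-1/4) = 1)
V(K) = -K/7 (V(K) = (K + K)/(-3 - 11) = (2*K)/(-14) = (2*K)*(-1/14) = -K/7)
n(j, Q) = 449/7 (n(j, Q) = 64 - (-1)/7 = 64 - 1*(-1/7) = 64 + 1/7 = 449/7)
39290/n(49, 143) + 48585/11435 = 39290/(449/7) + 48585/11435 = 39290*(7/449) + 48585*(1/11435) = 275030/449 + 9717/2287 = 633356543/1026863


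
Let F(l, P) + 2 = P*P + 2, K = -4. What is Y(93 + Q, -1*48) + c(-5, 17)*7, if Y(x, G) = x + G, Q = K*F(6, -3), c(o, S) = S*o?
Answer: -586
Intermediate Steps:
F(l, P) = P**2 (F(l, P) = -2 + (P*P + 2) = -2 + (P**2 + 2) = -2 + (2 + P**2) = P**2)
Q = -36 (Q = -4*(-3)**2 = -4*9 = -36)
Y(x, G) = G + x
Y(93 + Q, -1*48) + c(-5, 17)*7 = (-1*48 + (93 - 36)) + (17*(-5))*7 = (-48 + 57) - 85*7 = 9 - 595 = -586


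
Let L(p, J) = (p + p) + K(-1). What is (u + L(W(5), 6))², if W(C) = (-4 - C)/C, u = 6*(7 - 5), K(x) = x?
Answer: 1369/25 ≈ 54.760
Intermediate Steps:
u = 12 (u = 6*2 = 12)
W(C) = (-4 - C)/C
L(p, J) = -1 + 2*p (L(p, J) = (p + p) - 1 = 2*p - 1 = -1 + 2*p)
(u + L(W(5), 6))² = (12 + (-1 + 2*((-4 - 1*5)/5)))² = (12 + (-1 + 2*((-4 - 5)/5)))² = (12 + (-1 + 2*((⅕)*(-9))))² = (12 + (-1 + 2*(-9/5)))² = (12 + (-1 - 18/5))² = (12 - 23/5)² = (37/5)² = 1369/25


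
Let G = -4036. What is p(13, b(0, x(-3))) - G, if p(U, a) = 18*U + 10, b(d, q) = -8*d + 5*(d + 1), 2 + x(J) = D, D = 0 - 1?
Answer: 4280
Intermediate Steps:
D = -1
x(J) = -3 (x(J) = -2 - 1 = -3)
b(d, q) = 5 - 3*d (b(d, q) = -8*d + 5*(1 + d) = -8*d + (5 + 5*d) = 5 - 3*d)
p(U, a) = 10 + 18*U
p(13, b(0, x(-3))) - G = (10 + 18*13) - 1*(-4036) = (10 + 234) + 4036 = 244 + 4036 = 4280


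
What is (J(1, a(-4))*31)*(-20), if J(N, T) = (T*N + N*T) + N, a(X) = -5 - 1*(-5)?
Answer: -620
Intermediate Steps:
a(X) = 0 (a(X) = -5 + 5 = 0)
J(N, T) = N + 2*N*T (J(N, T) = (N*T + N*T) + N = 2*N*T + N = N + 2*N*T)
(J(1, a(-4))*31)*(-20) = ((1*(1 + 2*0))*31)*(-20) = ((1*(1 + 0))*31)*(-20) = ((1*1)*31)*(-20) = (1*31)*(-20) = 31*(-20) = -620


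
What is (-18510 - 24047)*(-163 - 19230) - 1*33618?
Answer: 825274283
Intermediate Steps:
(-18510 - 24047)*(-163 - 19230) - 1*33618 = -42557*(-19393) - 33618 = 825307901 - 33618 = 825274283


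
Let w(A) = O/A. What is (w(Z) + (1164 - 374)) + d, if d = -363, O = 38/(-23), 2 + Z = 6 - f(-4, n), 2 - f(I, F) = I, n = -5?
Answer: 9840/23 ≈ 427.83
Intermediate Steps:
f(I, F) = 2 - I
Z = -2 (Z = -2 + (6 - (2 - 1*(-4))) = -2 + (6 - (2 + 4)) = -2 + (6 - 1*6) = -2 + (6 - 6) = -2 + 0 = -2)
O = -38/23 (O = 38*(-1/23) = -38/23 ≈ -1.6522)
w(A) = -38/(23*A)
(w(Z) + (1164 - 374)) + d = (-38/23/(-2) + (1164 - 374)) - 363 = (-38/23*(-1/2) + 790) - 363 = (19/23 + 790) - 363 = 18189/23 - 363 = 9840/23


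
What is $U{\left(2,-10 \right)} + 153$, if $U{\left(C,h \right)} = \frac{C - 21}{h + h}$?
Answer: $\frac{3079}{20} \approx 153.95$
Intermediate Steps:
$U{\left(C,h \right)} = \frac{-21 + C}{2 h}$
$U{\left(2,-10 \right)} + 153 = \frac{-21 + 2}{2 \left(-10\right)} + 153 = \frac{1}{2} \left(- \frac{1}{10}\right) \left(-19\right) + 153 = \frac{19}{20} + 153 = \frac{3079}{20}$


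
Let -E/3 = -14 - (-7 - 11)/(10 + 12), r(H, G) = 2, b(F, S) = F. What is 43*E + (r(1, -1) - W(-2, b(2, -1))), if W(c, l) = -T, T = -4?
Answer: 18683/11 ≈ 1698.5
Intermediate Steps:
W(c, l) = 4 (W(c, l) = -1*(-4) = 4)
E = 435/11 (E = -3*(-14 - (-7 - 11)/(10 + 12)) = -3*(-14 - (-18)/22) = -3*(-14 - 1*(-9/11)) = -3*(-14 + 9/11) = -3*(-145/11) = 435/11 ≈ 39.545)
43*E + (r(1, -1) - W(-2, b(2, -1))) = 43*(435/11) + (2 - 1*4) = 18705/11 + (2 - 4) = 18705/11 - 2 = 18683/11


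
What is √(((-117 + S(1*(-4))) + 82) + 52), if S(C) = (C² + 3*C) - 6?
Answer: √15 ≈ 3.8730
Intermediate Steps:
S(C) = -6 + C² + 3*C
√(((-117 + S(1*(-4))) + 82) + 52) = √(((-117 + (-6 + (1*(-4))² + 3*(1*(-4)))) + 82) + 52) = √(((-117 + (-6 + (-4)² + 3*(-4))) + 82) + 52) = √(((-117 + (-6 + 16 - 12)) + 82) + 52) = √(((-117 - 2) + 82) + 52) = √((-119 + 82) + 52) = √(-37 + 52) = √15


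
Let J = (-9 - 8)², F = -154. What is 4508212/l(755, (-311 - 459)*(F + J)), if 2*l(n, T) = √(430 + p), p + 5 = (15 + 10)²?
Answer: 4508212*√42/105 ≈ 2.7825e+5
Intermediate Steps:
p = 620 (p = -5 + (15 + 10)² = -5 + 25² = -5 + 625 = 620)
J = 289 (J = (-17)² = 289)
l(n, T) = 5*√42/2 (l(n, T) = √(430 + 620)/2 = √1050/2 = (5*√42)/2 = 5*√42/2)
4508212/l(755, (-311 - 459)*(F + J)) = 4508212/((5*√42/2)) = 4508212*(√42/105) = 4508212*√42/105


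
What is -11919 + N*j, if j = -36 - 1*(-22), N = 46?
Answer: -12563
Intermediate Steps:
j = -14 (j = -36 + 22 = -14)
-11919 + N*j = -11919 + 46*(-14) = -11919 - 644 = -12563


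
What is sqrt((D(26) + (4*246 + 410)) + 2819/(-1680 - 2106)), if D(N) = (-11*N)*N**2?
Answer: I*sqrt(2751268144566)/3786 ≈ 438.11*I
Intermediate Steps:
D(N) = -11*N**3
sqrt((D(26) + (4*246 + 410)) + 2819/(-1680 - 2106)) = sqrt((-11*26**3 + (4*246 + 410)) + 2819/(-1680 - 2106)) = sqrt((-11*17576 + (984 + 410)) + 2819/(-3786)) = sqrt((-193336 + 1394) + 2819*(-1/3786)) = sqrt(-191942 - 2819/3786) = sqrt(-726695231/3786) = I*sqrt(2751268144566)/3786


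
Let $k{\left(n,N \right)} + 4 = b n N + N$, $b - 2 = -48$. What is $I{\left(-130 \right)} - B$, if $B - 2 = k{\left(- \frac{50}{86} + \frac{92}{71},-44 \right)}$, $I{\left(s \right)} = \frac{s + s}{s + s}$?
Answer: $- \frac{4270853}{3053} \approx -1398.9$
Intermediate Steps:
$b = -46$ ($b = 2 - 48 = -46$)
$k{\left(n,N \right)} = -4 + N - 46 N n$ ($k{\left(n,N \right)} = -4 + \left(- 46 n N + N\right) = -4 - \left(- N + 46 N n\right) = -4 + N - 46 N n$)
$I{\left(s \right)} = 1$ ($I{\left(s \right)} = \frac{2 s}{2 s} = 2 s \frac{1}{2 s} = 1$)
$B = \frac{4273906}{3053}$ ($B = 2 - \left(48 - 2024 \left(- \frac{50}{86} + \frac{92}{71}\right)\right) = 2 - \left(48 - 2024 \left(\left(-50\right) \frac{1}{86} + 92 \cdot \frac{1}{71}\right)\right) = 2 - \left(48 - 2024 \left(- \frac{25}{43} + \frac{92}{71}\right)\right) = 2 - \left(48 - \frac{4414344}{3053}\right) = 2 - - \frac{4267800}{3053} = 2 + \frac{4267800}{3053} = \frac{4273906}{3053} \approx 1399.9$)
$I{\left(-130 \right)} - B = 1 - \frac{4273906}{3053} = - \frac{4270853}{3053}$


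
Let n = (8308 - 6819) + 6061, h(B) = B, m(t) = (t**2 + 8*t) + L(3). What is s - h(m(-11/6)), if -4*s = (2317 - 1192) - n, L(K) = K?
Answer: 14531/9 ≈ 1614.6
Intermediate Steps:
m(t) = 3 + t**2 + 8*t (m(t) = (t**2 + 8*t) + 3 = 3 + t**2 + 8*t)
n = 7550 (n = 1489 + 6061 = 7550)
s = 6425/4 (s = -((2317 - 1192) - 1*7550)/4 = -(1125 - 7550)/4 = -1/4*(-6425) = 6425/4 ≈ 1606.3)
s - h(m(-11/6)) = 6425/4 - (3 + (-11/6)**2 + 8*(-11/6)) = 6425/4 - (3 + 121/36 - 44/3) = 6425/4 - 1*(-299/36) = 6425/4 + 299/36 = 14531/9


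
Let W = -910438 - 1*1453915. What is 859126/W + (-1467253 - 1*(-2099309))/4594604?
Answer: -613235064084/2715816437803 ≈ -0.22580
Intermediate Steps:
W = -2364353 (W = -910438 - 1453915 = -2364353)
859126/W + (-1467253 - 1*(-2099309))/4594604 = 859126/(-2364353) + (-1467253 - 1*(-2099309))/4594604 = 859126*(-1/2364353) + (-1467253 + 2099309)*(1/4594604) = -859126/2364353 + 632056*(1/4594604) = -859126/2364353 + 158014/1148651 = -613235064084/2715816437803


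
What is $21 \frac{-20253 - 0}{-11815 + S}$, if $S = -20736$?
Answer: $\frac{9891}{757} \approx 13.066$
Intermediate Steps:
$21 \frac{-20253 - 0}{-11815 + S} = 21 \frac{-20253 - 0}{-11815 - 20736} = 21 \frac{-20253 + 0}{-32551} = 21 \left(\left(-20253\right) \left(- \frac{1}{32551}\right)\right) = 21 \cdot \frac{471}{757} = \frac{9891}{757}$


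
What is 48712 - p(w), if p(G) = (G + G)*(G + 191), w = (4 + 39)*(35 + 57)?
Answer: -32762352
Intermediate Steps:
w = 3956 (w = 43*92 = 3956)
p(G) = 2*G*(191 + G) (p(G) = (2*G)*(191 + G) = 2*G*(191 + G))
48712 - p(w) = 48712 - 2*3956*(191 + 3956) = 48712 - 2*3956*4147 = 48712 - 1*32811064 = 48712 - 32811064 = -32762352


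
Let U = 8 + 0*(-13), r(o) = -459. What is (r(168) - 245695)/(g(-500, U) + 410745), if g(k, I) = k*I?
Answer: -246154/406745 ≈ -0.60518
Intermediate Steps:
U = 8 (U = 8 + 0 = 8)
g(k, I) = I*k
(r(168) - 245695)/(g(-500, U) + 410745) = (-459 - 245695)/(8*(-500) + 410745) = -246154/(-4000 + 410745) = -246154/406745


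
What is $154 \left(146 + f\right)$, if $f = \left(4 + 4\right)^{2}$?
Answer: $32340$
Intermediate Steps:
$f = 64$ ($f = 8^{2} = 64$)
$154 \left(146 + f\right) = 154 \left(146 + 64\right) = 154 \cdot 210 = 32340$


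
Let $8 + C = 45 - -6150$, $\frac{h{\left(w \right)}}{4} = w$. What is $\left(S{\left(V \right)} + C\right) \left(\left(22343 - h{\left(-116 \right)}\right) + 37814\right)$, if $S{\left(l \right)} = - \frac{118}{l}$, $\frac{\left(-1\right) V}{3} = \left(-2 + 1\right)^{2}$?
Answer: $377446553$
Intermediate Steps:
$h{\left(w \right)} = 4 w$
$V = -3$ ($V = - 3 \left(-2 + 1\right)^{2} = - 3 \left(-1\right)^{2} = \left(-3\right) 1 = -3$)
$C = 6187$ ($C = -8 + \left(45 - -6150\right) = -8 + \left(45 + 6150\right) = -8 + 6195 = 6187$)
$\left(S{\left(V \right)} + C\right) \left(\left(22343 - h{\left(-116 \right)}\right) + 37814\right) = \left(- \frac{118}{-3} + 6187\right) \left(\left(22343 - 4 \left(-116\right)\right) + 37814\right) = \left(\left(-118\right) \left(- \frac{1}{3}\right) + 6187\right) \left(\left(22343 - -464\right) + 37814\right) = \left(\frac{118}{3} + 6187\right) \left(\left(22343 + 464\right) + 37814\right) = \frac{18679 \left(22807 + 37814\right)}{3} = \frac{18679}{3} \cdot 60621 = 377446553$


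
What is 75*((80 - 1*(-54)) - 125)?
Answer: 675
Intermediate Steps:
75*((80 - 1*(-54)) - 125) = 75*((80 + 54) - 125) = 75*(134 - 125) = 75*9 = 675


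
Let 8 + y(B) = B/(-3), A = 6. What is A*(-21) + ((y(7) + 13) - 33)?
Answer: -469/3 ≈ -156.33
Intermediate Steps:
y(B) = -8 - B/3 (y(B) = -8 + B/(-3) = -8 + B*(-1/3) = -8 - B/3)
A*(-21) + ((y(7) + 13) - 33) = 6*(-21) + (((-8 - 1/3*7) + 13) - 33) = -126 + (((-8 - 7/3) + 13) - 33) = -126 + ((-31/3 + 13) - 33) = -126 + (8/3 - 33) = -126 - 91/3 = -469/3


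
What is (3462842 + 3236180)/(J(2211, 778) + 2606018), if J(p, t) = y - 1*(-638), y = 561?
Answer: 6699022/2607217 ≈ 2.5694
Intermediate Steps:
J(p, t) = 1199 (J(p, t) = 561 - 1*(-638) = 561 + 638 = 1199)
(3462842 + 3236180)/(J(2211, 778) + 2606018) = (3462842 + 3236180)/(1199 + 2606018) = 6699022/2607217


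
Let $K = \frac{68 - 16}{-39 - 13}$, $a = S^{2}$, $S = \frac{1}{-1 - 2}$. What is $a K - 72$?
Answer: $- \frac{649}{9} \approx -72.111$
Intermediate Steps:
$S = - \frac{1}{3}$ ($S = \frac{1}{-3} = - \frac{1}{3} \approx -0.33333$)
$a = \frac{1}{9}$ ($a = \left(- \frac{1}{3}\right)^{2} = \frac{1}{9} \approx 0.11111$)
$K = -1$ ($K = \frac{52}{-52} = 52 \left(- \frac{1}{52}\right) = -1$)
$a K - 72 = \frac{1}{9} \left(-1\right) - 72 = - \frac{1}{9} - 72 = - \frac{649}{9}$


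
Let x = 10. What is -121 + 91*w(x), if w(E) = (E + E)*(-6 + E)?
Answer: 7159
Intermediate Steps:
w(E) = 2*E*(-6 + E) (w(E) = (2*E)*(-6 + E) = 2*E*(-6 + E))
-121 + 91*w(x) = -121 + 91*(2*10*(-6 + 10)) = -121 + 91*(2*10*4) = -121 + 91*80 = -121 + 7280 = 7159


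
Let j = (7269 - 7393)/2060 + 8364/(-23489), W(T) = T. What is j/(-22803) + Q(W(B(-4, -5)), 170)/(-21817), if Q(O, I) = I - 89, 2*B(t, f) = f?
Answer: -22233512309182/6018091351593585 ≈ -0.0036944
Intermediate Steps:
B(t, f) = f/2
Q(O, I) = -89 + I
j = -5035619/12096835 (j = -124*1/2060 + 8364*(-1/23489) = -31/515 - 8364/23489 = -5035619/12096835 ≈ -0.41628)
j/(-22803) + Q(W(B(-4, -5)), 170)/(-21817) = -5035619/12096835/(-22803) + (-89 + 170)/(-21817) = -5035619/12096835*(-1/22803) + 81*(-1/21817) = 5035619/275844128505 - 81/21817 = -22233512309182/6018091351593585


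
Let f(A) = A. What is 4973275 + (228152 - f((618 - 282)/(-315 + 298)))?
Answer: 88424595/17 ≈ 5.2014e+6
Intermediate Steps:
4973275 + (228152 - f((618 - 282)/(-315 + 298))) = 4973275 + (228152 - (618 - 282)/(-315 + 298)) = 4973275 + (228152 - 336/(-17)) = 4973275 + (228152 - 336*(-1)/17) = 4973275 + (228152 - 1*(-336/17)) = 4973275 + (228152 + 336/17) = 4973275 + 3878920/17 = 88424595/17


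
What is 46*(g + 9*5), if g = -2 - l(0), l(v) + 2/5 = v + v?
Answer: 9982/5 ≈ 1996.4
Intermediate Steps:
l(v) = -⅖ + 2*v (l(v) = -⅖ + (v + v) = -⅖ + 2*v)
g = -8/5 (g = -2 - (-⅖ + 2*0) = -2 - (-⅖ + 0) = -2 - 1*(-⅖) = -2 + ⅖ = -8/5 ≈ -1.6000)
46*(g + 9*5) = 46*(-8/5 + 9*5) = 46*(-8/5 + 45) = 46*(217/5) = 9982/5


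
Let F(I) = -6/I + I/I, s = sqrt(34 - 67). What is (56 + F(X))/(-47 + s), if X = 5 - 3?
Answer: -1269/1121 - 27*I*sqrt(33)/1121 ≈ -1.132 - 0.13836*I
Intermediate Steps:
s = I*sqrt(33) (s = sqrt(-33) = I*sqrt(33) ≈ 5.7446*I)
X = 2
F(I) = 1 - 6/I (F(I) = -6/I + 1 = 1 - 6/I)
(56 + F(X))/(-47 + s) = (56 + (-6 + 2)/2)/(-47 + I*sqrt(33)) = (56 + (1/2)*(-4))/(-47 + I*sqrt(33)) = (56 - 2)/(-47 + I*sqrt(33)) = 54/(-47 + I*sqrt(33))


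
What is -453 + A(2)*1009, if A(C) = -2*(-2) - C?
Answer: 1565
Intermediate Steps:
A(C) = 4 - C
-453 + A(2)*1009 = -453 + (4 - 1*2)*1009 = -453 + (4 - 2)*1009 = -453 + 2*1009 = -453 + 2018 = 1565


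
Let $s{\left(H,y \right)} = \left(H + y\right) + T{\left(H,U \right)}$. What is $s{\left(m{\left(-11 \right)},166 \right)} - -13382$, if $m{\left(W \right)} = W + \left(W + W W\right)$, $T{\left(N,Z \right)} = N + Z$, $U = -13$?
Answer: $13733$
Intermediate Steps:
$m{\left(W \right)} = W^{2} + 2 W$ ($m{\left(W \right)} = W + \left(W + W^{2}\right) = W^{2} + 2 W$)
$s{\left(H,y \right)} = -13 + y + 2 H$ ($s{\left(H,y \right)} = \left(H + y\right) + \left(H - 13\right) = \left(H + y\right) + \left(-13 + H\right) = -13 + y + 2 H$)
$s{\left(m{\left(-11 \right)},166 \right)} - -13382 = \left(-13 + 166 + 2 \left(- 11 \left(2 - 11\right)\right)\right) - -13382 = \left(-13 + 166 + 2 \left(\left(-11\right) \left(-9\right)\right)\right) + 13382 = \left(-13 + 166 + 2 \cdot 99\right) + 13382 = \left(-13 + 166 + 198\right) + 13382 = 351 + 13382 = 13733$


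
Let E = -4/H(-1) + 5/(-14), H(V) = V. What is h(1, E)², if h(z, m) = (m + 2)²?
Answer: 38950081/38416 ≈ 1013.9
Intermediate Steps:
E = 51/14 (E = -4/(-1) + 5/(-14) = -4*(-1) + 5*(-1/14) = 4 - 5/14 = 51/14 ≈ 3.6429)
h(z, m) = (2 + m)²
h(1, E)² = ((2 + 51/14)²)² = ((79/14)²)² = (6241/196)² = 38950081/38416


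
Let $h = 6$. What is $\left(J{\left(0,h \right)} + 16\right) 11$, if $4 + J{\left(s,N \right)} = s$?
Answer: $132$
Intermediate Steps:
$J{\left(s,N \right)} = -4 + s$
$\left(J{\left(0,h \right)} + 16\right) 11 = \left(\left(-4 + 0\right) + 16\right) 11 = \left(-4 + 16\right) 11 = 12 \cdot 11 = 132$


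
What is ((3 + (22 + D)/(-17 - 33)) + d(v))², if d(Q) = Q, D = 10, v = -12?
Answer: 58081/625 ≈ 92.930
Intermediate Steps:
((3 + (22 + D)/(-17 - 33)) + d(v))² = ((3 + (22 + 10)/(-17 - 33)) - 12)² = ((3 + 32/(-50)) - 12)² = ((3 + 32*(-1/50)) - 12)² = ((3 - 16/25) - 12)² = (59/25 - 12)² = (-241/25)² = 58081/625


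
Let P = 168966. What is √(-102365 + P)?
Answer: √66601 ≈ 258.07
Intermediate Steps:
√(-102365 + P) = √(-102365 + 168966) = √66601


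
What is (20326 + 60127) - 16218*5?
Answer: -637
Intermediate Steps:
(20326 + 60127) - 16218*5 = 80453 - 81090 = -637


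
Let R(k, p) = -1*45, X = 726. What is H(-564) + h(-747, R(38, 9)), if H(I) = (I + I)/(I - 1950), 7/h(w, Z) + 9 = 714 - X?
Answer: 145/1257 ≈ 0.11535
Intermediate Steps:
R(k, p) = -45
h(w, Z) = -⅓ (h(w, Z) = 7/(-9 + (714 - 1*726)) = 7/(-9 + (714 - 726)) = 7/(-9 - 12) = 7/(-21) = 7*(-1/21) = -⅓)
H(I) = 2*I/(-1950 + I) (H(I) = (2*I)/(-1950 + I) = 2*I/(-1950 + I))
H(-564) + h(-747, R(38, 9)) = 2*(-564)/(-1950 - 564) - ⅓ = 2*(-564)/(-2514) - ⅓ = 2*(-564)*(-1/2514) - ⅓ = 188/419 - ⅓ = 145/1257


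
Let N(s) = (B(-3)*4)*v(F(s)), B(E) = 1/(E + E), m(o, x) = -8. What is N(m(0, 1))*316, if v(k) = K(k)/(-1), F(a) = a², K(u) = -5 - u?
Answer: -14536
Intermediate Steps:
B(E) = 1/(2*E)
v(k) = 5 + k (v(k) = (-5 - k)/(-1) = (-5 - k)*(-1) = 5 + k)
N(s) = -10/3 - 2*s²/3 (N(s) = (((½)/(-3))*4)*(5 + s²) = (((½)*(-⅓))*4)*(5 + s²) = (-⅙*4)*(5 + s²) = -2*(5 + s²)/3 = -10/3 - 2*s²/3)
N(m(0, 1))*316 = (-10/3 - ⅔*(-8)²)*316 = (-10/3 - ⅔*64)*316 = (-10/3 - 128/3)*316 = -46*316 = -14536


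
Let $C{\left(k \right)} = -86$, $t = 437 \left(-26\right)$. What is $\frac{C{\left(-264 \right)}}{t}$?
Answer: $\frac{43}{5681} \approx 0.0075691$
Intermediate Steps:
$t = -11362$
$\frac{C{\left(-264 \right)}}{t} = - \frac{86}{-11362} = \left(-86\right) \left(- \frac{1}{11362}\right) = \frac{43}{5681}$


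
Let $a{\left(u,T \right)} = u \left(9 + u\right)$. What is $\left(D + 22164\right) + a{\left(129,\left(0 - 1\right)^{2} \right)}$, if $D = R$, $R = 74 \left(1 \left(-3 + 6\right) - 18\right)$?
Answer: $38856$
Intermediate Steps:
$R = -1110$ ($R = 74 \left(1 \cdot 3 - 18\right) = 74 \left(3 - 18\right) = 74 \left(-15\right) = -1110$)
$D = -1110$
$\left(D + 22164\right) + a{\left(129,\left(0 - 1\right)^{2} \right)} = \left(-1110 + 22164\right) + 129 \left(9 + 129\right) = 21054 + 129 \cdot 138 = 21054 + 17802 = 38856$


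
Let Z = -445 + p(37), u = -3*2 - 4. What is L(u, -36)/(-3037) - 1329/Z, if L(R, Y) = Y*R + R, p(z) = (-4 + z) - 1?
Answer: 3891623/1254281 ≈ 3.1027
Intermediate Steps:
u = -10 (u = -6 - 4 = -10)
p(z) = -5 + z
L(R, Y) = R + R*Y (L(R, Y) = R*Y + R = R + R*Y)
Z = -413 (Z = -445 + (-5 + 37) = -445 + 32 = -413)
L(u, -36)/(-3037) - 1329/Z = -10*(1 - 36)/(-3037) - 1329/(-413) = -10*(-35)*(-1/3037) - 1329*(-1/413) = 350*(-1/3037) + 1329/413 = -350/3037 + 1329/413 = 3891623/1254281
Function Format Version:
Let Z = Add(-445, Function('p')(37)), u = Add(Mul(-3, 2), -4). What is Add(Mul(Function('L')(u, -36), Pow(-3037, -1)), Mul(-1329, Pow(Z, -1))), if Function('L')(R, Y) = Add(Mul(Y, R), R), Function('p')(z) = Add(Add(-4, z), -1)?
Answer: Rational(3891623, 1254281) ≈ 3.1027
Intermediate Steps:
u = -10 (u = Add(-6, -4) = -10)
Function('p')(z) = Add(-5, z)
Function('L')(R, Y) = Add(R, Mul(R, Y)) (Function('L')(R, Y) = Add(Mul(R, Y), R) = Add(R, Mul(R, Y)))
Z = -413 (Z = Add(-445, Add(-5, 37)) = Add(-445, 32) = -413)
Add(Mul(Function('L')(u, -36), Pow(-3037, -1)), Mul(-1329, Pow(Z, -1))) = Add(Mul(Mul(-10, Add(1, -36)), Pow(-3037, -1)), Mul(-1329, Pow(-413, -1))) = Add(Mul(Mul(-10, -35), Rational(-1, 3037)), Mul(-1329, Rational(-1, 413))) = Add(Mul(350, Rational(-1, 3037)), Rational(1329, 413)) = Add(Rational(-350, 3037), Rational(1329, 413)) = Rational(3891623, 1254281)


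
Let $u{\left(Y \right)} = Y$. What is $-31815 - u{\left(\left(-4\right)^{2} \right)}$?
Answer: $-31831$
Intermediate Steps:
$-31815 - u{\left(\left(-4\right)^{2} \right)} = -31815 - \left(-4\right)^{2} = -31815 - 16 = -31831$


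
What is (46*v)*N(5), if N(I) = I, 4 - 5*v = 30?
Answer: -1196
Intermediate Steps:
v = -26/5 (v = 4/5 - 1/5*30 = 4/5 - 6 = -26/5 ≈ -5.2000)
(46*v)*N(5) = (46*(-26/5))*5 = -1196/5*5 = -1196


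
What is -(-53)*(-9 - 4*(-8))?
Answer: 1219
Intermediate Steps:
-(-53)*(-9 - 4*(-8)) = -(-53)*(-9 + 32) = -(-53)*23 = -1*(-1219) = 1219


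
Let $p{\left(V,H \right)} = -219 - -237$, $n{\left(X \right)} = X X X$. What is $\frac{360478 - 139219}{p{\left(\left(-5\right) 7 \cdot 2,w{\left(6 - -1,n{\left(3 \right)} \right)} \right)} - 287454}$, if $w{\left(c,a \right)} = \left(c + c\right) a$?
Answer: $- \frac{73753}{95812} \approx -0.76977$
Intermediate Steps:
$n{\left(X \right)} = X^{3}$ ($n{\left(X \right)} = X^{2} X = X^{3}$)
$w{\left(c,a \right)} = 2 a c$ ($w{\left(c,a \right)} = 2 c a = 2 a c$)
$p{\left(V,H \right)} = 18$ ($p{\left(V,H \right)} = -219 + 237 = 18$)
$\frac{360478 - 139219}{p{\left(\left(-5\right) 7 \cdot 2,w{\left(6 - -1,n{\left(3 \right)} \right)} \right)} - 287454} = \frac{360478 - 139219}{18 - 287454} = \frac{221259}{-287436} = 221259 \left(- \frac{1}{287436}\right) = - \frac{73753}{95812}$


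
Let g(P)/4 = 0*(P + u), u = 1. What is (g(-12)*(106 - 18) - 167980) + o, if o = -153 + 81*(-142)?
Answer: -179635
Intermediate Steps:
g(P) = 0 (g(P) = 4*(0*(P + 1)) = 4*(0*(1 + P)) = 4*0 = 0)
o = -11655 (o = -153 - 11502 = -11655)
(g(-12)*(106 - 18) - 167980) + o = (0*(106 - 18) - 167980) - 11655 = (0*88 - 167980) - 11655 = (0 - 167980) - 11655 = -167980 - 11655 = -179635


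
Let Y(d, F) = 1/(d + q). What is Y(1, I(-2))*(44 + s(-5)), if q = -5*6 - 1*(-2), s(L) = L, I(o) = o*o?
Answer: -13/9 ≈ -1.4444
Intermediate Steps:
I(o) = o**2
q = -28 (q = -30 + 2 = -28)
Y(d, F) = 1/(-28 + d) (Y(d, F) = 1/(d - 28) = 1/(-28 + d))
Y(1, I(-2))*(44 + s(-5)) = (44 - 5)/(-28 + 1) = 39/(-27) = -1/27*39 = -13/9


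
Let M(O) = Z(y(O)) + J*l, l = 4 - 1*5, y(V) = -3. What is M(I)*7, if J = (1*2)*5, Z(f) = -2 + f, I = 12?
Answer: -105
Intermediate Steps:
J = 10 (J = 2*5 = 10)
l = -1 (l = 4 - 5 = -1)
M(O) = -15 (M(O) = (-2 - 3) + 10*(-1) = -5 - 10 = -15)
M(I)*7 = -15*7 = -105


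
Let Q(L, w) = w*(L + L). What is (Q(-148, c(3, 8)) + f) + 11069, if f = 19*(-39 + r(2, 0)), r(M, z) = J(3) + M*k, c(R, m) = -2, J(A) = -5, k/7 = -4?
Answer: 9761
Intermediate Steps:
k = -28 (k = 7*(-4) = -28)
r(M, z) = -5 - 28*M (r(M, z) = -5 + M*(-28) = -5 - 28*M)
f = -1900 (f = 19*(-39 + (-5 - 28*2)) = 19*(-39 + (-5 - 56)) = 19*(-39 - 61) = 19*(-100) = -1900)
Q(L, w) = 2*L*w (Q(L, w) = w*(2*L) = 2*L*w)
(Q(-148, c(3, 8)) + f) + 11069 = (2*(-148)*(-2) - 1900) + 11069 = (592 - 1900) + 11069 = -1308 + 11069 = 9761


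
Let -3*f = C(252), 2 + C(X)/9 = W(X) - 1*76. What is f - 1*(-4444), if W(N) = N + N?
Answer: 3166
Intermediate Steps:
W(N) = 2*N
C(X) = -702 + 18*X (C(X) = -18 + 9*(2*X - 1*76) = -18 + 9*(2*X - 76) = -18 + 9*(-76 + 2*X) = -18 + (-684 + 18*X) = -702 + 18*X)
f = -1278 (f = -(-702 + 18*252)/3 = -(-702 + 4536)/3 = -⅓*3834 = -1278)
f - 1*(-4444) = -1278 - 1*(-4444) = -1278 + 4444 = 3166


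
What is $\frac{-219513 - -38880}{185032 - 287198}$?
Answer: $\frac{180633}{102166} \approx 1.768$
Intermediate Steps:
$\frac{-219513 - -38880}{185032 - 287198} = \frac{-219513 + 38880}{-102166} = \left(-180633\right) \left(- \frac{1}{102166}\right) = \frac{180633}{102166}$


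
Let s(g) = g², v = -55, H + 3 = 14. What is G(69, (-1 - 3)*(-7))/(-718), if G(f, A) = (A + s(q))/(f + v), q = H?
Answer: -149/10052 ≈ -0.014823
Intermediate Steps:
H = 11 (H = -3 + 14 = 11)
q = 11
G(f, A) = (121 + A)/(-55 + f) (G(f, A) = (A + 11²)/(f - 55) = (A + 121)/(-55 + f) = (121 + A)/(-55 + f))
G(69, (-1 - 3)*(-7))/(-718) = ((121 + (-1 - 3)*(-7))/(-55 + 69))/(-718) = ((121 - 4*(-7))/14)*(-1/718) = ((121 + 28)/14)*(-1/718) = ((1/14)*149)*(-1/718) = (149/14)*(-1/718) = -149/10052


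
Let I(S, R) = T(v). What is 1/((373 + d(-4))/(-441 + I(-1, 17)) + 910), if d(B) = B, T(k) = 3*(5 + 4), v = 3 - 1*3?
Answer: 46/41819 ≈ 0.0011000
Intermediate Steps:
v = 0 (v = 3 - 3 = 0)
T(k) = 27 (T(k) = 3*9 = 27)
I(S, R) = 27
1/((373 + d(-4))/(-441 + I(-1, 17)) + 910) = 1/((373 - 4)/(-441 + 27) + 910) = 1/(369/(-414) + 910) = 1/(369*(-1/414) + 910) = 1/(-41/46 + 910) = 1/(41819/46) = 46/41819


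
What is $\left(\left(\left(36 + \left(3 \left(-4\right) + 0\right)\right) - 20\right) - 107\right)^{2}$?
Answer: $10609$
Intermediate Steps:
$\left(\left(\left(36 + \left(3 \left(-4\right) + 0\right)\right) - 20\right) - 107\right)^{2} = \left(\left(\left(36 + \left(-12 + 0\right)\right) - 20\right) - 107\right)^{2} = \left(\left(\left(36 - 12\right) - 20\right) - 107\right)^{2} = \left(\left(24 - 20\right) - 107\right)^{2} = \left(4 - 107\right)^{2} = \left(-103\right)^{2} = 10609$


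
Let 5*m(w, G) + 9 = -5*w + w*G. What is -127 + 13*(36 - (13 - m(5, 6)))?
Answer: 808/5 ≈ 161.60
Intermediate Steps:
m(w, G) = -9/5 - w + G*w/5 (m(w, G) = -9/5 + (-5*w + w*G)/5 = -9/5 + (-5*w + G*w)/5 = -9/5 + (-w + G*w/5) = -9/5 - w + G*w/5)
-127 + 13*(36 - (13 - m(5, 6))) = -127 + 13*(36 - (13 - (-9/5 - 1*5 + (1/5)*6*5))) = -127 + 13*(36 - (13 - (-9/5 - 5 + 6))) = -127 + 13*(36 - (13 - 1*(-4/5))) = -127 + 13*(36 - (13 + 4/5)) = -127 + 13*(36 - 1*69/5) = -127 + 13*(36 - 69/5) = -127 + 13*(111/5) = -127 + 1443/5 = 808/5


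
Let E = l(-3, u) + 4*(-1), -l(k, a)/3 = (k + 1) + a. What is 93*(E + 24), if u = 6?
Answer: 744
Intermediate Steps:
l(k, a) = -3 - 3*a - 3*k (l(k, a) = -3*((k + 1) + a) = -3*((1 + k) + a) = -3*(1 + a + k) = -3 - 3*a - 3*k)
E = -16 (E = (-3 - 3*6 - 3*(-3)) + 4*(-1) = (-3 - 18 + 9) - 4 = -12 - 4 = -16)
93*(E + 24) = 93*(-16 + 24) = 93*8 = 744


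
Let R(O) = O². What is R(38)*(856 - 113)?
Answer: 1072892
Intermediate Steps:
R(38)*(856 - 113) = 38²*(856 - 113) = 1444*743 = 1072892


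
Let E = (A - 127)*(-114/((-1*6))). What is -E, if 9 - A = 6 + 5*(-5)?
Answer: 1881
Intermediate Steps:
A = 28 (A = 9 - (6 + 5*(-5)) = 9 - (6 - 25) = 9 - 1*(-19) = 9 + 19 = 28)
E = -1881 (E = (28 - 127)*(-114/((-1*6))) = -(-11286)/(-6) = -(-11286)*(-1)/6 = -99*19 = -1881)
-E = -1*(-1881) = 1881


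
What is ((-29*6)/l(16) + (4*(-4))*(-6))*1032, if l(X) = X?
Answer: 87849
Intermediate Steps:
((-29*6)/l(16) + (4*(-4))*(-6))*1032 = (-29*6/16 + (4*(-4))*(-6))*1032 = (-174*1/16 - 16*(-6))*1032 = (-87/8 + 96)*1032 = (681/8)*1032 = 87849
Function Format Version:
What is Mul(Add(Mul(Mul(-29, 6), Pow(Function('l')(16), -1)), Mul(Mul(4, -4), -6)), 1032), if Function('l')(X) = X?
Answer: 87849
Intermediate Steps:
Mul(Add(Mul(Mul(-29, 6), Pow(Function('l')(16), -1)), Mul(Mul(4, -4), -6)), 1032) = Mul(Add(Mul(Mul(-29, 6), Pow(16, -1)), Mul(Mul(4, -4), -6)), 1032) = Mul(Add(Mul(-174, Rational(1, 16)), Mul(-16, -6)), 1032) = Mul(Add(Rational(-87, 8), 96), 1032) = Mul(Rational(681, 8), 1032) = 87849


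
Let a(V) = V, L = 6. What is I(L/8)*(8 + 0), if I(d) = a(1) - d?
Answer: 2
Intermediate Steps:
I(d) = 1 - d
I(L/8)*(8 + 0) = (1 - 6/8)*(8 + 0) = (1 - 6/8)*8 = (1 - 1*¾)*8 = (1 - ¾)*8 = (¼)*8 = 2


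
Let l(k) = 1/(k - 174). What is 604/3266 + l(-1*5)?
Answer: 52425/292307 ≈ 0.17935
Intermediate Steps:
l(k) = 1/(-174 + k)
604/3266 + l(-1*5) = 604/3266 + 1/(-174 - 1*5) = 604*(1/3266) + 1/(-174 - 5) = 302/1633 + 1/(-179) = 302/1633 - 1/179 = 52425/292307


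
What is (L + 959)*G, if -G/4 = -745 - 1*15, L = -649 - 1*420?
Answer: -334400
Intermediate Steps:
L = -1069 (L = -649 - 420 = -1069)
G = 3040 (G = -4*(-745 - 1*15) = -4*(-745 - 15) = -4*(-760) = 3040)
(L + 959)*G = (-1069 + 959)*3040 = -110*3040 = -334400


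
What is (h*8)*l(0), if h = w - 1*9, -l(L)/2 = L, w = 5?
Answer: 0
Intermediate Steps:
l(L) = -2*L
h = -4 (h = 5 - 1*9 = 5 - 9 = -4)
(h*8)*l(0) = (-4*8)*(-2*0) = -32*0 = 0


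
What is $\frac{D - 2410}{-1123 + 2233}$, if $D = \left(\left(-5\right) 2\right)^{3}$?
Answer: $- \frac{341}{111} \approx -3.0721$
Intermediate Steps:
$D = -1000$ ($D = \left(-10\right)^{3} = -1000$)
$\frac{D - 2410}{-1123 + 2233} = \frac{-1000 - 2410}{-1123 + 2233} = - \frac{3410}{1110} = \left(-3410\right) \frac{1}{1110} = - \frac{341}{111}$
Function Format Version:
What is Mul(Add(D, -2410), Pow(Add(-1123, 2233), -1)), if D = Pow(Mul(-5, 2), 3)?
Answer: Rational(-341, 111) ≈ -3.0721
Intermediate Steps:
D = -1000 (D = Pow(-10, 3) = -1000)
Mul(Add(D, -2410), Pow(Add(-1123, 2233), -1)) = Mul(Add(-1000, -2410), Pow(Add(-1123, 2233), -1)) = Mul(-3410, Pow(1110, -1)) = Mul(-3410, Rational(1, 1110)) = Rational(-341, 111)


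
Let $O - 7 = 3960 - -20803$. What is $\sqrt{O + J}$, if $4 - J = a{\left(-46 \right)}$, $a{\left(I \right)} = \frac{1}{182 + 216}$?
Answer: $\frac{\sqrt{3924300298}}{398} \approx 157.4$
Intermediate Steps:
$a{\left(I \right)} = \frac{1}{398}$
$J = \frac{1591}{398}$ ($J = 4 - \frac{1}{398} = \frac{1591}{398} \approx 3.9975$)
$O = 24770$ ($O = 7 + \left(3960 - -20803\right) = 7 + \left(3960 + 20803\right) = 7 + 24763 = 24770$)
$\sqrt{O + J} = \sqrt{24770 + \frac{1591}{398}} = \sqrt{\frac{9860051}{398}} = \frac{\sqrt{3924300298}}{398}$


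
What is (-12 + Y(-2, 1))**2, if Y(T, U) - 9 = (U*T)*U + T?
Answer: 49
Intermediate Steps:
Y(T, U) = 9 + T + T*U**2 (Y(T, U) = 9 + ((U*T)*U + T) = 9 + ((T*U)*U + T) = 9 + (T*U**2 + T) = 9 + (T + T*U**2) = 9 + T + T*U**2)
(-12 + Y(-2, 1))**2 = (-12 + (9 - 2 - 2*1**2))**2 = (-12 + (9 - 2 - 2*1))**2 = (-12 + (9 - 2 - 2))**2 = (-12 + 5)**2 = (-7)**2 = 49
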